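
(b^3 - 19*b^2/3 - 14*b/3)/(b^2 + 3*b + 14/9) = 3*b*(b - 7)/(3*b + 7)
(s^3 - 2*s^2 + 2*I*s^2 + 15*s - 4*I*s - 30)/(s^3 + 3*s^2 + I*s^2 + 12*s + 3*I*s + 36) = (s^2 + s*(-2 + 5*I) - 10*I)/(s^2 + s*(3 + 4*I) + 12*I)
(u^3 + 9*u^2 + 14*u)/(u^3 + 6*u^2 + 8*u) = (u + 7)/(u + 4)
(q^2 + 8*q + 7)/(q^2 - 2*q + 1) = (q^2 + 8*q + 7)/(q^2 - 2*q + 1)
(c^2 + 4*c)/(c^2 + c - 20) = c*(c + 4)/(c^2 + c - 20)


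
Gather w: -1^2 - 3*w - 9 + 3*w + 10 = 0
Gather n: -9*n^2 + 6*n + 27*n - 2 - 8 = -9*n^2 + 33*n - 10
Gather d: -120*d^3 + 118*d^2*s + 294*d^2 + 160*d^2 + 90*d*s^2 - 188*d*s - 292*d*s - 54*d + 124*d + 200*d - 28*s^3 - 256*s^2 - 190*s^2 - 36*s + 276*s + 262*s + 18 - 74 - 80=-120*d^3 + d^2*(118*s + 454) + d*(90*s^2 - 480*s + 270) - 28*s^3 - 446*s^2 + 502*s - 136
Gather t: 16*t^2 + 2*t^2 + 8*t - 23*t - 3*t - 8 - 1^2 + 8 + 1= 18*t^2 - 18*t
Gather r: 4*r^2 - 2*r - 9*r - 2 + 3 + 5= 4*r^2 - 11*r + 6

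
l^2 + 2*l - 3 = (l - 1)*(l + 3)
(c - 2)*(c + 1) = c^2 - c - 2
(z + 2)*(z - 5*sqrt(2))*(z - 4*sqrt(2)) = z^3 - 9*sqrt(2)*z^2 + 2*z^2 - 18*sqrt(2)*z + 40*z + 80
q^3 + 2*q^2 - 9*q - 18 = (q - 3)*(q + 2)*(q + 3)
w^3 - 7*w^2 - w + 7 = (w - 7)*(w - 1)*(w + 1)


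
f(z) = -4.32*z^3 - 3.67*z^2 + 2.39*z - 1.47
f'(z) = -12.96*z^2 - 7.34*z + 2.39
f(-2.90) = 66.09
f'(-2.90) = -85.32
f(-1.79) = 7.27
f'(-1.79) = -26.00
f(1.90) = -39.81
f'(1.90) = -58.34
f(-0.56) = -3.20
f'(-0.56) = 2.44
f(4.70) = -519.82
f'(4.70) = -318.39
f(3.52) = -226.94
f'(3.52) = -184.03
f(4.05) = -338.97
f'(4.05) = -239.91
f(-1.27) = -1.58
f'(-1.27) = -9.19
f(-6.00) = 785.19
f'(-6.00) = -420.13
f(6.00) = -1052.37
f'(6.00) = -508.21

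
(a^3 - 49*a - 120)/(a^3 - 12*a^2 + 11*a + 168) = (a + 5)/(a - 7)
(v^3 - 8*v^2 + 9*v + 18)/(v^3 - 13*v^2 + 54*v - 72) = (v + 1)/(v - 4)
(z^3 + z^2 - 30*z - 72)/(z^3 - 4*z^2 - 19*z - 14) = (-z^3 - z^2 + 30*z + 72)/(-z^3 + 4*z^2 + 19*z + 14)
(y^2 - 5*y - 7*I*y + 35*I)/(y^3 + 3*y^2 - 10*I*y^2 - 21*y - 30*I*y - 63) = (y - 5)/(y^2 + 3*y*(1 - I) - 9*I)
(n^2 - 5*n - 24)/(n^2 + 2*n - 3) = (n - 8)/(n - 1)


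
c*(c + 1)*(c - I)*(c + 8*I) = c^4 + c^3 + 7*I*c^3 + 8*c^2 + 7*I*c^2 + 8*c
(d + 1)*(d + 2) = d^2 + 3*d + 2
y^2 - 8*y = y*(y - 8)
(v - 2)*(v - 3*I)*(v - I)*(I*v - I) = I*v^4 + 4*v^3 - 3*I*v^3 - 12*v^2 - I*v^2 + 8*v + 9*I*v - 6*I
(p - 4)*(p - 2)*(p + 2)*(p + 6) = p^4 + 2*p^3 - 28*p^2 - 8*p + 96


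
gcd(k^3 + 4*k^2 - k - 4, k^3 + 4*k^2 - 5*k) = k - 1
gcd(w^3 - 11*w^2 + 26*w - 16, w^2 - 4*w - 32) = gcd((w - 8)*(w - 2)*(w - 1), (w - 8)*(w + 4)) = w - 8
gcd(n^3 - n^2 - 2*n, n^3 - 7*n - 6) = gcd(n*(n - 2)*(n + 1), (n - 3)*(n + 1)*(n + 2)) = n + 1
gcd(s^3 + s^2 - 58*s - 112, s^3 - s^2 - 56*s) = s^2 - s - 56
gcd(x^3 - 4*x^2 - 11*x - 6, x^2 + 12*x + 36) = 1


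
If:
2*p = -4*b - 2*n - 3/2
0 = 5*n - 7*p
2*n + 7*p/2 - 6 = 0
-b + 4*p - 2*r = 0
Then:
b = -85/56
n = 4/3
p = 20/21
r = 895/336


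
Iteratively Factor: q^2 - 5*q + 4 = (q - 4)*(q - 1)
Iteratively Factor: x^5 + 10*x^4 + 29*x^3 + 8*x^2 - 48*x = (x)*(x^4 + 10*x^3 + 29*x^2 + 8*x - 48) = x*(x - 1)*(x^3 + 11*x^2 + 40*x + 48) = x*(x - 1)*(x + 4)*(x^2 + 7*x + 12) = x*(x - 1)*(x + 4)^2*(x + 3)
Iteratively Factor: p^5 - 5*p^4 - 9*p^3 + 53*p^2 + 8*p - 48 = (p + 3)*(p^4 - 8*p^3 + 15*p^2 + 8*p - 16) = (p + 1)*(p + 3)*(p^3 - 9*p^2 + 24*p - 16) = (p - 4)*(p + 1)*(p + 3)*(p^2 - 5*p + 4) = (p - 4)*(p - 1)*(p + 1)*(p + 3)*(p - 4)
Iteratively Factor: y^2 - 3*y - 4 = (y - 4)*(y + 1)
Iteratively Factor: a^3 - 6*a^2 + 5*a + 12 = (a - 3)*(a^2 - 3*a - 4) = (a - 3)*(a + 1)*(a - 4)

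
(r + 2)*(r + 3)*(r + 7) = r^3 + 12*r^2 + 41*r + 42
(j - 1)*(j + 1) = j^2 - 1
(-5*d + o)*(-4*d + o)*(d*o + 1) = 20*d^3*o - 9*d^2*o^2 + 20*d^2 + d*o^3 - 9*d*o + o^2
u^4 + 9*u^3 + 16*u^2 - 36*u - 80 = (u - 2)*(u + 2)*(u + 4)*(u + 5)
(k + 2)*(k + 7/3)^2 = k^3 + 20*k^2/3 + 133*k/9 + 98/9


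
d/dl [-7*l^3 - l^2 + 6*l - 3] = -21*l^2 - 2*l + 6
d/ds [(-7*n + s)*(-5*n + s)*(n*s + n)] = n*(35*n^2 - 24*n*s - 12*n + 3*s^2 + 2*s)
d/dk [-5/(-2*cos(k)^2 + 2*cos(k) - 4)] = 5*(2*cos(k) - 1)*sin(k)/(2*(sin(k)^2 + cos(k) - 3)^2)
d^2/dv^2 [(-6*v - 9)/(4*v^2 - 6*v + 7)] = 24*(6*v*(4*v^2 - 6*v + 7) - (2*v + 3)*(4*v - 3)^2)/(4*v^2 - 6*v + 7)^3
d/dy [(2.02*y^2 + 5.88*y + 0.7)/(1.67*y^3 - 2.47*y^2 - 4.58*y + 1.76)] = (-3.3734*y^4 - 19.6392*y^3 + 1.765*y^2 + 10.5684*y + 13.5548)/(2.7889*y^6 - 8.2498*y^5 - 9.1963*y^4 + 28.5036*y^3 + 12.282*y^2 - 16.1216*y + 3.0976)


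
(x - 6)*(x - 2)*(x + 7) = x^3 - x^2 - 44*x + 84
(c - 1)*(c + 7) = c^2 + 6*c - 7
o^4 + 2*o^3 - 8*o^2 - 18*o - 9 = (o - 3)*(o + 1)^2*(o + 3)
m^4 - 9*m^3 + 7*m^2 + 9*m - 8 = (m - 8)*(m - 1)^2*(m + 1)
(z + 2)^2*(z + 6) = z^3 + 10*z^2 + 28*z + 24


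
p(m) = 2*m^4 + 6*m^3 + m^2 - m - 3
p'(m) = 8*m^3 + 18*m^2 + 2*m - 1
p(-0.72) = -3.46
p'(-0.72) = 3.91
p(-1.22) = -6.76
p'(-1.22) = 8.82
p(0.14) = -3.10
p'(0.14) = -0.35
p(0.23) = -3.10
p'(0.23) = 0.51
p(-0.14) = -2.86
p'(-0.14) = -0.95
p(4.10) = 988.39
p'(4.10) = 861.15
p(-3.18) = 21.87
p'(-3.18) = -82.60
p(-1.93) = -12.73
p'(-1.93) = 4.68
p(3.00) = 327.00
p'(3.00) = 383.00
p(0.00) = -3.00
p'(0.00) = -1.00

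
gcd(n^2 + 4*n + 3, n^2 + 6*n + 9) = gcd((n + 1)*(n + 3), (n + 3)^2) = n + 3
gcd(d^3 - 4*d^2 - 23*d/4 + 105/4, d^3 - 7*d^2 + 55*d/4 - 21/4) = d^2 - 13*d/2 + 21/2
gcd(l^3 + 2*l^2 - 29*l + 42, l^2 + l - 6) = l - 2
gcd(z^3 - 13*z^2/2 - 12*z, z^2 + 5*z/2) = z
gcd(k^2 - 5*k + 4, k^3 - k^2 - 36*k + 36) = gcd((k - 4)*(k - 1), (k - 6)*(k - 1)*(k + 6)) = k - 1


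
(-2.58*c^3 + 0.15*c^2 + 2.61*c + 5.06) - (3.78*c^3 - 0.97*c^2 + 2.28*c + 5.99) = -6.36*c^3 + 1.12*c^2 + 0.33*c - 0.930000000000001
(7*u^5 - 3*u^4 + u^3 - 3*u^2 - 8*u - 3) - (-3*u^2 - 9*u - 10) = 7*u^5 - 3*u^4 + u^3 + u + 7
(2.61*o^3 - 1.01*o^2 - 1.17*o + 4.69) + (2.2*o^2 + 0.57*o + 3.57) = 2.61*o^3 + 1.19*o^2 - 0.6*o + 8.26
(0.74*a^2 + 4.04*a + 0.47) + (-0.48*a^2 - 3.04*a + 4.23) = 0.26*a^2 + 1.0*a + 4.7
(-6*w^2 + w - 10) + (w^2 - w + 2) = -5*w^2 - 8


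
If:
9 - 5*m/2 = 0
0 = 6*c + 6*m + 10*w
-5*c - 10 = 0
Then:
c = -2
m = 18/5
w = -24/25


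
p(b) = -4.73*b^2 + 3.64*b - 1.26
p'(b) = 3.64 - 9.46*b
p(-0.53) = -4.52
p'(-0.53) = 8.65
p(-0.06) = -1.50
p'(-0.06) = 4.21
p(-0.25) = -2.47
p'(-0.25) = 6.00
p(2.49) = -21.52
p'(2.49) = -19.92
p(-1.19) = -12.29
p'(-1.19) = 14.90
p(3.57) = -48.55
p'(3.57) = -30.13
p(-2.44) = -38.30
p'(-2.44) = 26.72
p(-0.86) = -7.89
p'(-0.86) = 11.78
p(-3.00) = -54.75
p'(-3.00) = 32.02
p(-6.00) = -193.38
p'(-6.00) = 60.40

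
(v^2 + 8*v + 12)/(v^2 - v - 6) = (v + 6)/(v - 3)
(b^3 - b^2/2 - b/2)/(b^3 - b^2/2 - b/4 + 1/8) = 4*b*(b - 1)/(4*b^2 - 4*b + 1)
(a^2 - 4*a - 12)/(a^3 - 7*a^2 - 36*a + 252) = (a + 2)/(a^2 - a - 42)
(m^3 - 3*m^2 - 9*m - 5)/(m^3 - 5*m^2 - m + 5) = (m + 1)/(m - 1)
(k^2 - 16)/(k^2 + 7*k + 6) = (k^2 - 16)/(k^2 + 7*k + 6)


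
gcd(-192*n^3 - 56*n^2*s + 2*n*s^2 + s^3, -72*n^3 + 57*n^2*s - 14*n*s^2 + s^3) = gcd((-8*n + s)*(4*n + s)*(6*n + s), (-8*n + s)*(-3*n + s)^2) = -8*n + s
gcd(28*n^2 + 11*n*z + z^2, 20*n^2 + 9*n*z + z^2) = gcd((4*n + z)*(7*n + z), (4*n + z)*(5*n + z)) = 4*n + z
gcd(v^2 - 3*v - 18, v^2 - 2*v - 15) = v + 3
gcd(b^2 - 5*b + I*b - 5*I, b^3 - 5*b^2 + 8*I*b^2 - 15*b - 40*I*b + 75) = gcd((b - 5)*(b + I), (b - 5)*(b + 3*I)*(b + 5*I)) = b - 5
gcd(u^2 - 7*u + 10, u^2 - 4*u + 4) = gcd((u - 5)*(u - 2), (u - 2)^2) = u - 2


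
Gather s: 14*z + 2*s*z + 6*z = 2*s*z + 20*z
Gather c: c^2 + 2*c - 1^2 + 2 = c^2 + 2*c + 1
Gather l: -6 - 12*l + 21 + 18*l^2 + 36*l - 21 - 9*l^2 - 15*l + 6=9*l^2 + 9*l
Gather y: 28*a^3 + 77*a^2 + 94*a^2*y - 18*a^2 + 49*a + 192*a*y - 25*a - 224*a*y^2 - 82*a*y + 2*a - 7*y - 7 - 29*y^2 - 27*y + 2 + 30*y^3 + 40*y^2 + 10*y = 28*a^3 + 59*a^2 + 26*a + 30*y^3 + y^2*(11 - 224*a) + y*(94*a^2 + 110*a - 24) - 5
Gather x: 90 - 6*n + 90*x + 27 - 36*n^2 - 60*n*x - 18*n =-36*n^2 - 24*n + x*(90 - 60*n) + 117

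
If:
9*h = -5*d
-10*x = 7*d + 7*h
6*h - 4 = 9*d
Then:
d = -12/37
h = 20/111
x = 56/555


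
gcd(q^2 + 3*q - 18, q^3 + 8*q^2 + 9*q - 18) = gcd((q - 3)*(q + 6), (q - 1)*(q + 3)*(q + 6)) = q + 6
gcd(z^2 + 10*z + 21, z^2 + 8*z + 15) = z + 3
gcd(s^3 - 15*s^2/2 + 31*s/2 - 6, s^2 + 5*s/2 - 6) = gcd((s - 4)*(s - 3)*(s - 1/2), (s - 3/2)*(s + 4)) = 1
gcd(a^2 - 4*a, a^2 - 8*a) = a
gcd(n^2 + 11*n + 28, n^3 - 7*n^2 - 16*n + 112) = n + 4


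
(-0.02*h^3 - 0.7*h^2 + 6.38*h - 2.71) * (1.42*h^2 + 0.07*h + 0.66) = -0.0284*h^5 - 0.9954*h^4 + 8.9974*h^3 - 3.8636*h^2 + 4.0211*h - 1.7886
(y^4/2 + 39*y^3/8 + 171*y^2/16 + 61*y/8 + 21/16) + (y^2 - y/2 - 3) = y^4/2 + 39*y^3/8 + 187*y^2/16 + 57*y/8 - 27/16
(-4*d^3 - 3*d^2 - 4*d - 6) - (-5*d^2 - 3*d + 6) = -4*d^3 + 2*d^2 - d - 12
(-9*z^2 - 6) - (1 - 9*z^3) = 9*z^3 - 9*z^2 - 7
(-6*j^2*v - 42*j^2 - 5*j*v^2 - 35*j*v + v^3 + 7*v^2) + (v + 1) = -6*j^2*v - 42*j^2 - 5*j*v^2 - 35*j*v + v^3 + 7*v^2 + v + 1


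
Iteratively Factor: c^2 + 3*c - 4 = (c + 4)*(c - 1)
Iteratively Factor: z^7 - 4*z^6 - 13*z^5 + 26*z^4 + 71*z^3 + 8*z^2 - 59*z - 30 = (z + 2)*(z^6 - 6*z^5 - z^4 + 28*z^3 + 15*z^2 - 22*z - 15) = (z + 1)*(z + 2)*(z^5 - 7*z^4 + 6*z^3 + 22*z^2 - 7*z - 15) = (z - 5)*(z + 1)*(z + 2)*(z^4 - 2*z^3 - 4*z^2 + 2*z + 3) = (z - 5)*(z + 1)^2*(z + 2)*(z^3 - 3*z^2 - z + 3) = (z - 5)*(z + 1)^3*(z + 2)*(z^2 - 4*z + 3) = (z - 5)*(z - 1)*(z + 1)^3*(z + 2)*(z - 3)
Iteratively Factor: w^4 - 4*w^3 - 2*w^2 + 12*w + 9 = (w + 1)*(w^3 - 5*w^2 + 3*w + 9) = (w - 3)*(w + 1)*(w^2 - 2*w - 3) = (w - 3)^2*(w + 1)*(w + 1)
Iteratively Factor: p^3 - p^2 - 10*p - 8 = (p + 2)*(p^2 - 3*p - 4) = (p + 1)*(p + 2)*(p - 4)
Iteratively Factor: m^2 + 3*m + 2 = (m + 2)*(m + 1)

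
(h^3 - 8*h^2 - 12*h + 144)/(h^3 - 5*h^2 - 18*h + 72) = (h - 6)/(h - 3)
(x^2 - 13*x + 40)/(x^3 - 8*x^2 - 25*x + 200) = 1/(x + 5)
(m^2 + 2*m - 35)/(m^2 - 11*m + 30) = (m + 7)/(m - 6)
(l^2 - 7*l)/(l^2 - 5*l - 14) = l/(l + 2)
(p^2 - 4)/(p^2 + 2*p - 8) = (p + 2)/(p + 4)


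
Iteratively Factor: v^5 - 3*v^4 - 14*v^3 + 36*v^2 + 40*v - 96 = (v - 2)*(v^4 - v^3 - 16*v^2 + 4*v + 48) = (v - 2)*(v + 2)*(v^3 - 3*v^2 - 10*v + 24) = (v - 2)^2*(v + 2)*(v^2 - v - 12) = (v - 2)^2*(v + 2)*(v + 3)*(v - 4)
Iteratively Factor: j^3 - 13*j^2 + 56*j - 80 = (j - 4)*(j^2 - 9*j + 20) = (j - 5)*(j - 4)*(j - 4)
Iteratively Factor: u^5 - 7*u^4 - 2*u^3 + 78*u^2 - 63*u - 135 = (u - 5)*(u^4 - 2*u^3 - 12*u^2 + 18*u + 27) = (u - 5)*(u + 1)*(u^3 - 3*u^2 - 9*u + 27) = (u - 5)*(u + 1)*(u + 3)*(u^2 - 6*u + 9) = (u - 5)*(u - 3)*(u + 1)*(u + 3)*(u - 3)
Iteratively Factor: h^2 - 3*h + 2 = (h - 2)*(h - 1)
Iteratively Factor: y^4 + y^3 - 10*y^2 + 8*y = (y)*(y^3 + y^2 - 10*y + 8) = y*(y + 4)*(y^2 - 3*y + 2) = y*(y - 1)*(y + 4)*(y - 2)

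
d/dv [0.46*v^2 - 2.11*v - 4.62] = 0.92*v - 2.11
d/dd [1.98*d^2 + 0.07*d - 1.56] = 3.96*d + 0.07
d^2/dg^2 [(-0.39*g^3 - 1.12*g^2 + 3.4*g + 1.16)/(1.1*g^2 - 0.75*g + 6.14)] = (1.77635683940025e-15*g^4 + 11.20937*g^3 + 64.58418*g^2 - 231.740664*g - 67.497384)/(1.331*g^6 - 2.7225*g^5 + 24.14445*g^4 - 30.814875*g^3 + 134.76993*g^2 - 84.8241*g + 231.475544)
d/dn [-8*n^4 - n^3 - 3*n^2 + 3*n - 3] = -32*n^3 - 3*n^2 - 6*n + 3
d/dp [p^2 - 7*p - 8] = 2*p - 7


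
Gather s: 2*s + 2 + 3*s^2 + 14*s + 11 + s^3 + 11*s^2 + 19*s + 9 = s^3 + 14*s^2 + 35*s + 22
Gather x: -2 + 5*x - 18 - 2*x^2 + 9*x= -2*x^2 + 14*x - 20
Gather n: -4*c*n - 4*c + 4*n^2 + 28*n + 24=-4*c + 4*n^2 + n*(28 - 4*c) + 24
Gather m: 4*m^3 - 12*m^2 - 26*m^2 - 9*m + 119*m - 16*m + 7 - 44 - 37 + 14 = 4*m^3 - 38*m^2 + 94*m - 60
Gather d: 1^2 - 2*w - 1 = -2*w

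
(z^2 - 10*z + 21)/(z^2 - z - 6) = (z - 7)/(z + 2)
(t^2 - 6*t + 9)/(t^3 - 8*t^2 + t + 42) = (t - 3)/(t^2 - 5*t - 14)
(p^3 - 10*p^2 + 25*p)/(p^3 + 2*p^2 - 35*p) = (p - 5)/(p + 7)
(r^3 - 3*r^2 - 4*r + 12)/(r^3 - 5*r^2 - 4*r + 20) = (r - 3)/(r - 5)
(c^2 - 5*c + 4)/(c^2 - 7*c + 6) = (c - 4)/(c - 6)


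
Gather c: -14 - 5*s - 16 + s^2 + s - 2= s^2 - 4*s - 32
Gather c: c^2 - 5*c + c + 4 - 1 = c^2 - 4*c + 3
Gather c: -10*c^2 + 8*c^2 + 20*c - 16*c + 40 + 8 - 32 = -2*c^2 + 4*c + 16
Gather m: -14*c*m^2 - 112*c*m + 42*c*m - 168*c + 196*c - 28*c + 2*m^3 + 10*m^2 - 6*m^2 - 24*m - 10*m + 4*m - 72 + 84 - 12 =2*m^3 + m^2*(4 - 14*c) + m*(-70*c - 30)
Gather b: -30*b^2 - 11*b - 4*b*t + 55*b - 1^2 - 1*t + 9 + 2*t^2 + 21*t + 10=-30*b^2 + b*(44 - 4*t) + 2*t^2 + 20*t + 18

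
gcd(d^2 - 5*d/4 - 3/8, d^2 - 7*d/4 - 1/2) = d + 1/4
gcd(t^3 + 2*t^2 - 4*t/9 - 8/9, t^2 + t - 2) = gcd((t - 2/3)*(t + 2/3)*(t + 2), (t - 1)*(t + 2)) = t + 2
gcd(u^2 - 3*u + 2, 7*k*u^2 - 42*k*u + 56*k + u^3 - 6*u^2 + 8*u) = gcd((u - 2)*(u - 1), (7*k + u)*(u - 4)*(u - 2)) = u - 2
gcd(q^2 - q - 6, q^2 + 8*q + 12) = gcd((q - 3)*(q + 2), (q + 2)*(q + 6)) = q + 2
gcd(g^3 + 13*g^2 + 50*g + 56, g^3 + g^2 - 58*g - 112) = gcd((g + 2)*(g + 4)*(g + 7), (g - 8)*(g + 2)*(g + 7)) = g^2 + 9*g + 14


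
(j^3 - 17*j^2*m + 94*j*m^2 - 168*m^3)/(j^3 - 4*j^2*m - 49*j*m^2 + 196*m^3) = (j - 6*m)/(j + 7*m)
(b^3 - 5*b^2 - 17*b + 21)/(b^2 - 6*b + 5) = (b^2 - 4*b - 21)/(b - 5)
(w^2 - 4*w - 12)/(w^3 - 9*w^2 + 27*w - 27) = (w^2 - 4*w - 12)/(w^3 - 9*w^2 + 27*w - 27)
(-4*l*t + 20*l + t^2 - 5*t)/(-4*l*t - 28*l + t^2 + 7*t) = (t - 5)/(t + 7)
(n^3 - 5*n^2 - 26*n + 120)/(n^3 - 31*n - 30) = (n - 4)/(n + 1)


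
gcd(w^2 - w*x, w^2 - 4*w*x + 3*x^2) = -w + x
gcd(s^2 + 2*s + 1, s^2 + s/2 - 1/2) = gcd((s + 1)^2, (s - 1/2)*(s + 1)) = s + 1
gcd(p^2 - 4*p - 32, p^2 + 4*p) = p + 4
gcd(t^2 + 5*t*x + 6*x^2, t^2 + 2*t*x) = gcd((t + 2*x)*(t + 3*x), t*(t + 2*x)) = t + 2*x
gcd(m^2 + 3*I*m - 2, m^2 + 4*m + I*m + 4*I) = m + I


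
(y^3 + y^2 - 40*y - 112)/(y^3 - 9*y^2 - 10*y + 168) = (y + 4)/(y - 6)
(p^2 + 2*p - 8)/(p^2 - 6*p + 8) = (p + 4)/(p - 4)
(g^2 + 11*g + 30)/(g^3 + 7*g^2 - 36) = (g + 5)/(g^2 + g - 6)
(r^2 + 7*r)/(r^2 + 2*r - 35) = r/(r - 5)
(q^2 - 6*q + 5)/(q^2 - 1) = (q - 5)/(q + 1)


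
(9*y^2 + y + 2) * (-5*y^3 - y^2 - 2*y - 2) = -45*y^5 - 14*y^4 - 29*y^3 - 22*y^2 - 6*y - 4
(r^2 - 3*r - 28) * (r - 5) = r^3 - 8*r^2 - 13*r + 140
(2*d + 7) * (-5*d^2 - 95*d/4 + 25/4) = -10*d^3 - 165*d^2/2 - 615*d/4 + 175/4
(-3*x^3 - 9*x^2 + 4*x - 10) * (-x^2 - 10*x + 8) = 3*x^5 + 39*x^4 + 62*x^3 - 102*x^2 + 132*x - 80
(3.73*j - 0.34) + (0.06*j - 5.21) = 3.79*j - 5.55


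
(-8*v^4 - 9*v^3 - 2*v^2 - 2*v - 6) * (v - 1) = -8*v^5 - v^4 + 7*v^3 - 4*v + 6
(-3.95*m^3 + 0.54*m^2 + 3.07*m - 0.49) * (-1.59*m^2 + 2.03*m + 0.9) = 6.2805*m^5 - 8.8771*m^4 - 7.3401*m^3 + 7.4972*m^2 + 1.7683*m - 0.441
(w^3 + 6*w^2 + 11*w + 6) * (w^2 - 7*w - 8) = w^5 - w^4 - 39*w^3 - 119*w^2 - 130*w - 48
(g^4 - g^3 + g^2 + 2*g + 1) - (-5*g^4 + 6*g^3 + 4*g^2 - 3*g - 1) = 6*g^4 - 7*g^3 - 3*g^2 + 5*g + 2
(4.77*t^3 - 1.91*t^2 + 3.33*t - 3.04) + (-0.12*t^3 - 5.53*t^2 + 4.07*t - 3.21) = 4.65*t^3 - 7.44*t^2 + 7.4*t - 6.25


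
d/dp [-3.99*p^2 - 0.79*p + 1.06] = -7.98*p - 0.79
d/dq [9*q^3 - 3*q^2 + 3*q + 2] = 27*q^2 - 6*q + 3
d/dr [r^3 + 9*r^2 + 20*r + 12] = 3*r^2 + 18*r + 20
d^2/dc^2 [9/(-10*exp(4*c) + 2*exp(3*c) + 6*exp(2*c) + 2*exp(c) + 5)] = 18*(4*(-20*exp(3*c) + 3*exp(2*c) + 6*exp(c) + 1)^2*exp(c) + (80*exp(3*c) - 9*exp(2*c) - 12*exp(c) - 1)*(-10*exp(4*c) + 2*exp(3*c) + 6*exp(2*c) + 2*exp(c) + 5))*exp(c)/(-10*exp(4*c) + 2*exp(3*c) + 6*exp(2*c) + 2*exp(c) + 5)^3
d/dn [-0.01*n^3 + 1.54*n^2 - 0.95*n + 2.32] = -0.03*n^2 + 3.08*n - 0.95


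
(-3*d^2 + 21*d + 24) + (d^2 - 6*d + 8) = -2*d^2 + 15*d + 32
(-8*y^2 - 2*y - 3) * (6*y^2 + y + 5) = -48*y^4 - 20*y^3 - 60*y^2 - 13*y - 15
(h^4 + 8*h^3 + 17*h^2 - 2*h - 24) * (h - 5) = h^5 + 3*h^4 - 23*h^3 - 87*h^2 - 14*h + 120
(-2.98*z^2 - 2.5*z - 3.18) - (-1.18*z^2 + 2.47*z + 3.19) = -1.8*z^2 - 4.97*z - 6.37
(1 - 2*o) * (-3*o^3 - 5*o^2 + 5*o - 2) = 6*o^4 + 7*o^3 - 15*o^2 + 9*o - 2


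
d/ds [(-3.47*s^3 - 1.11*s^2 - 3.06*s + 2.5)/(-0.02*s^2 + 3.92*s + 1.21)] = (0.0694*s^4 - 27.2048*s^3 - 17.0085*s^2 - 2.5862*s - 13.5026)/(0.0004*s^4 - 0.1568*s^3 + 15.318*s^2 + 9.4864*s + 1.4641)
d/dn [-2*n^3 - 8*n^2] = 2*n*(-3*n - 8)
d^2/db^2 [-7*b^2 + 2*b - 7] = -14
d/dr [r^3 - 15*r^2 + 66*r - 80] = 3*r^2 - 30*r + 66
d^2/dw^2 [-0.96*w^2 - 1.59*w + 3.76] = -1.92000000000000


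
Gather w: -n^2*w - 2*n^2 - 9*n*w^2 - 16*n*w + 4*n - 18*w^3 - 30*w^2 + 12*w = -2*n^2 + 4*n - 18*w^3 + w^2*(-9*n - 30) + w*(-n^2 - 16*n + 12)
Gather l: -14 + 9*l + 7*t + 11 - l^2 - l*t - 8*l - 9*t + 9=-l^2 + l*(1 - t) - 2*t + 6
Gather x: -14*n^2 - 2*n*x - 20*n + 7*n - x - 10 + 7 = -14*n^2 - 13*n + x*(-2*n - 1) - 3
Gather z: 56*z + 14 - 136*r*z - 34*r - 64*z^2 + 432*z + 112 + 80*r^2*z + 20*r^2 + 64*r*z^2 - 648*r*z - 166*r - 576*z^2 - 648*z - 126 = 20*r^2 - 200*r + z^2*(64*r - 640) + z*(80*r^2 - 784*r - 160)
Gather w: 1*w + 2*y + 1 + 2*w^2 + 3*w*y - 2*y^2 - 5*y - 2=2*w^2 + w*(3*y + 1) - 2*y^2 - 3*y - 1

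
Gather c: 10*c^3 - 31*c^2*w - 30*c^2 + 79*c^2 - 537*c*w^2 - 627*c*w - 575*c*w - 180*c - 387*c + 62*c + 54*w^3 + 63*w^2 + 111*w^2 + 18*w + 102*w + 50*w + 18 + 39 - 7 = 10*c^3 + c^2*(49 - 31*w) + c*(-537*w^2 - 1202*w - 505) + 54*w^3 + 174*w^2 + 170*w + 50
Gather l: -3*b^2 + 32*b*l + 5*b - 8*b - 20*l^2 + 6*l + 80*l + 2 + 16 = -3*b^2 - 3*b - 20*l^2 + l*(32*b + 86) + 18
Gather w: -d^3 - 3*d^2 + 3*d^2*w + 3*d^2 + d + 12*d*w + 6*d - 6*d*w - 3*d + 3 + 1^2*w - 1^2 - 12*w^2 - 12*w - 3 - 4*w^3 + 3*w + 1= -d^3 + 4*d - 4*w^3 - 12*w^2 + w*(3*d^2 + 6*d - 8)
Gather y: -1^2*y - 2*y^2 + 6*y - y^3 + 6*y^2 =-y^3 + 4*y^2 + 5*y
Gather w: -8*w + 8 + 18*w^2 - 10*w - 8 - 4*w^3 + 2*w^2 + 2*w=-4*w^3 + 20*w^2 - 16*w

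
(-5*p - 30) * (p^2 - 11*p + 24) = -5*p^3 + 25*p^2 + 210*p - 720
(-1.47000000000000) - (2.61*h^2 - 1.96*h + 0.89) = -2.61*h^2 + 1.96*h - 2.36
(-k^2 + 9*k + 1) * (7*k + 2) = -7*k^3 + 61*k^2 + 25*k + 2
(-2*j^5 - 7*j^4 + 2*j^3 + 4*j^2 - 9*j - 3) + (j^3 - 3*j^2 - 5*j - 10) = -2*j^5 - 7*j^4 + 3*j^3 + j^2 - 14*j - 13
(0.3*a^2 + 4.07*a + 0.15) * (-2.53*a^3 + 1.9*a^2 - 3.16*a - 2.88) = -0.759*a^5 - 9.7271*a^4 + 6.4055*a^3 - 13.4402*a^2 - 12.1956*a - 0.432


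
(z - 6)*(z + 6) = z^2 - 36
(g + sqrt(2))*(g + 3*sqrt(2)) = g^2 + 4*sqrt(2)*g + 6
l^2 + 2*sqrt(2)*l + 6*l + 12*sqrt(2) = (l + 6)*(l + 2*sqrt(2))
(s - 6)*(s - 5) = s^2 - 11*s + 30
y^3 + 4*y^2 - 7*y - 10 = (y - 2)*(y + 1)*(y + 5)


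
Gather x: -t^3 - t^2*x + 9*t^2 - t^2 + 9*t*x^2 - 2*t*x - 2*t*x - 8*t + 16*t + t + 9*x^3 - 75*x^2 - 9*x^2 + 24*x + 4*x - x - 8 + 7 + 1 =-t^3 + 8*t^2 + 9*t + 9*x^3 + x^2*(9*t - 84) + x*(-t^2 - 4*t + 27)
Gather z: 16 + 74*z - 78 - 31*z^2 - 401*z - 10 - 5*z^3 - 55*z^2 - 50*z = -5*z^3 - 86*z^2 - 377*z - 72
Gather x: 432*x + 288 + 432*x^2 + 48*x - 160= 432*x^2 + 480*x + 128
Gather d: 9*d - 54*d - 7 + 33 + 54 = 80 - 45*d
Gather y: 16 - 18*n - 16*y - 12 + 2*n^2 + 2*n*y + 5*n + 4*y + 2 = 2*n^2 - 13*n + y*(2*n - 12) + 6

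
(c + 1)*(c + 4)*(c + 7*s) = c^3 + 7*c^2*s + 5*c^2 + 35*c*s + 4*c + 28*s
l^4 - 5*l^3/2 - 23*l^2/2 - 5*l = l*(l - 5)*(l + 1/2)*(l + 2)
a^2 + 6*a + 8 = (a + 2)*(a + 4)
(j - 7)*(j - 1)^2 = j^3 - 9*j^2 + 15*j - 7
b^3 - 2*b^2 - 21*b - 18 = (b - 6)*(b + 1)*(b + 3)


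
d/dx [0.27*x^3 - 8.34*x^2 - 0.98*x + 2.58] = 0.81*x^2 - 16.68*x - 0.98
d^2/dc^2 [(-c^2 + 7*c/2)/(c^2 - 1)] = (7*c^3 - 6*c^2 + 21*c - 2)/(c^6 - 3*c^4 + 3*c^2 - 1)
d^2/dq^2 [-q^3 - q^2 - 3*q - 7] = -6*q - 2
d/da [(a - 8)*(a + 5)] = 2*a - 3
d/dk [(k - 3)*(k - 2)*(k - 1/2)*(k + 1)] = 4*k^3 - 27*k^2/2 + 6*k + 11/2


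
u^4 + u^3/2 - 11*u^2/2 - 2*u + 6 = (u - 2)*(u - 1)*(u + 3/2)*(u + 2)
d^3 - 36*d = d*(d - 6)*(d + 6)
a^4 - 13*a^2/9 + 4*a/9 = a*(a - 1)*(a - 1/3)*(a + 4/3)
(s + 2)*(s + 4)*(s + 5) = s^3 + 11*s^2 + 38*s + 40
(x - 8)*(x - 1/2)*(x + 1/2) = x^3 - 8*x^2 - x/4 + 2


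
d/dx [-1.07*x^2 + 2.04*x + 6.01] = 2.04 - 2.14*x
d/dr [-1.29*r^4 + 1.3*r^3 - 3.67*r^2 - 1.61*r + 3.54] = -5.16*r^3 + 3.9*r^2 - 7.34*r - 1.61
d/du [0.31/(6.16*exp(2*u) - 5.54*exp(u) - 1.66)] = (1.7174 - 3.8192*exp(u))*exp(u)/(-6.16*exp(2*u) + 5.54*exp(u) + 1.66)^2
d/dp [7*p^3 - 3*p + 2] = 21*p^2 - 3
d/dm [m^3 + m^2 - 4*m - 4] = 3*m^2 + 2*m - 4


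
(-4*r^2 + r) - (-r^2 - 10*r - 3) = -3*r^2 + 11*r + 3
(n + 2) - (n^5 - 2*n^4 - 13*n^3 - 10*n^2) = -n^5 + 2*n^4 + 13*n^3 + 10*n^2 + n + 2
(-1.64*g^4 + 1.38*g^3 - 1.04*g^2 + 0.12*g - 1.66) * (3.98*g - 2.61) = -6.5272*g^5 + 9.7728*g^4 - 7.741*g^3 + 3.192*g^2 - 6.92*g + 4.3326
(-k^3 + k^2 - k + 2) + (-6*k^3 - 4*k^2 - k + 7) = -7*k^3 - 3*k^2 - 2*k + 9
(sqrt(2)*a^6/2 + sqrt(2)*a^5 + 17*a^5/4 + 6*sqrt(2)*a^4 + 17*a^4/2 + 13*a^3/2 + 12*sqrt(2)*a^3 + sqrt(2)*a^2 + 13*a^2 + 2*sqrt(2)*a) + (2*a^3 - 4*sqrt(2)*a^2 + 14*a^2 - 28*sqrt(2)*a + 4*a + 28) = sqrt(2)*a^6/2 + sqrt(2)*a^5 + 17*a^5/4 + 6*sqrt(2)*a^4 + 17*a^4/2 + 17*a^3/2 + 12*sqrt(2)*a^3 - 3*sqrt(2)*a^2 + 27*a^2 - 26*sqrt(2)*a + 4*a + 28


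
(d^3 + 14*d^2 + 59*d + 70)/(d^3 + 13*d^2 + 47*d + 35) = (d + 2)/(d + 1)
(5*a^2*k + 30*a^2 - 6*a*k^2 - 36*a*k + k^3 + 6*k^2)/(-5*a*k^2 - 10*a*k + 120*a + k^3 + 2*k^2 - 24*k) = (-a + k)/(k - 4)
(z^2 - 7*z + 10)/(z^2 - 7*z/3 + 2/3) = 3*(z - 5)/(3*z - 1)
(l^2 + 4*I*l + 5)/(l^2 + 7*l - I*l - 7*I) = (l + 5*I)/(l + 7)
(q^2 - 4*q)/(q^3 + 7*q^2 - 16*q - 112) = q/(q^2 + 11*q + 28)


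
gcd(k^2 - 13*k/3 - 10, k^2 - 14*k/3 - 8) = k - 6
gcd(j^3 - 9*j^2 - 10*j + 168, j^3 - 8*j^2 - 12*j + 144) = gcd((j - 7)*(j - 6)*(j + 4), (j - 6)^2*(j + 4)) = j^2 - 2*j - 24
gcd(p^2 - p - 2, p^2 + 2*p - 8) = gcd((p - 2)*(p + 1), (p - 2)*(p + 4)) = p - 2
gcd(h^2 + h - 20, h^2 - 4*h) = h - 4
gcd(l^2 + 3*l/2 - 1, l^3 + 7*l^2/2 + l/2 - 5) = l + 2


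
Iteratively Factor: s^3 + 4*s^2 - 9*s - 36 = (s - 3)*(s^2 + 7*s + 12) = (s - 3)*(s + 3)*(s + 4)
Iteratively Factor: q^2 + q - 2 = (q - 1)*(q + 2)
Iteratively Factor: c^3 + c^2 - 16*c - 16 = (c + 4)*(c^2 - 3*c - 4) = (c + 1)*(c + 4)*(c - 4)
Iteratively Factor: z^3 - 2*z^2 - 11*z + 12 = (z + 3)*(z^2 - 5*z + 4) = (z - 1)*(z + 3)*(z - 4)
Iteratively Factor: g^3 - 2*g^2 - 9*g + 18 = (g + 3)*(g^2 - 5*g + 6) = (g - 2)*(g + 3)*(g - 3)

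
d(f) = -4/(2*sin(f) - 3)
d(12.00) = 0.98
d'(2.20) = -2.46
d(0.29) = 1.65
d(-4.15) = 3.06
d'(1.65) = -0.63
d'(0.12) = 1.04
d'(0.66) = 2.01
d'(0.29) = 1.30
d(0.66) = 2.26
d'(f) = 8*cos(f)/(2*sin(f) - 3)^2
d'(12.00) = 0.41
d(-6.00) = 1.64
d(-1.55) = 0.80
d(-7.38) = 0.84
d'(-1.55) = 0.01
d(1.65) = 3.98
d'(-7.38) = 0.16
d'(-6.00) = 1.29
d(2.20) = 2.89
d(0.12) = 1.45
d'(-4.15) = -2.49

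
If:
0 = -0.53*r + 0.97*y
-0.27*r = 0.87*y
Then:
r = 0.00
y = 0.00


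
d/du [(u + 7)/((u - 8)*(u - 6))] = (-u^2 - 14*u + 146)/(u^4 - 28*u^3 + 292*u^2 - 1344*u + 2304)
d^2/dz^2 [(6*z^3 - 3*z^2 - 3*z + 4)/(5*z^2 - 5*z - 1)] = 6*(10*z^3 + 115*z^2 - 109*z + 44)/(125*z^6 - 375*z^5 + 300*z^4 + 25*z^3 - 60*z^2 - 15*z - 1)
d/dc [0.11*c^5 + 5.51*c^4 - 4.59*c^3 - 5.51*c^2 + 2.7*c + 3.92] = 0.55*c^4 + 22.04*c^3 - 13.77*c^2 - 11.02*c + 2.7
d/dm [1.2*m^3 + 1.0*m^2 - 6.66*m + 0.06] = 3.6*m^2 + 2.0*m - 6.66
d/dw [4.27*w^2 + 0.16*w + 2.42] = 8.54*w + 0.16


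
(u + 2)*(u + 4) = u^2 + 6*u + 8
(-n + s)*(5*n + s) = -5*n^2 + 4*n*s + s^2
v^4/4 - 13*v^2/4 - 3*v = v*(v/4 + 1/4)*(v - 4)*(v + 3)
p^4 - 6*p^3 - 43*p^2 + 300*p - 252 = (p - 6)^2*(p - 1)*(p + 7)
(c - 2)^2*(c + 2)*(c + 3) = c^4 + c^3 - 10*c^2 - 4*c + 24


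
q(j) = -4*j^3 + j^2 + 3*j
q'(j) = -12*j^2 + 2*j + 3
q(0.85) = 0.82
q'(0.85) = -3.97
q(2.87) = -77.71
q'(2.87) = -90.10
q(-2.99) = 106.89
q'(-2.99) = -110.26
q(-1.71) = 17.79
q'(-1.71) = -35.51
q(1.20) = -1.87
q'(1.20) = -11.88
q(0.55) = 1.29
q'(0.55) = 0.47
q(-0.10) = -0.29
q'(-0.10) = 2.68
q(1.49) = -6.54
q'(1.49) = -20.66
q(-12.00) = 7020.00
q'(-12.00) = -1749.00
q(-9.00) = 2970.00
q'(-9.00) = -987.00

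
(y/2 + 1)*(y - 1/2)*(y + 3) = y^3/2 + 9*y^2/4 + 7*y/4 - 3/2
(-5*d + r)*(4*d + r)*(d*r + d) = -20*d^3*r - 20*d^3 - d^2*r^2 - d^2*r + d*r^3 + d*r^2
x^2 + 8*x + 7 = (x + 1)*(x + 7)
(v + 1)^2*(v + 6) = v^3 + 8*v^2 + 13*v + 6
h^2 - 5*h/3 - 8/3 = (h - 8/3)*(h + 1)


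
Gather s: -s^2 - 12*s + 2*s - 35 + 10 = -s^2 - 10*s - 25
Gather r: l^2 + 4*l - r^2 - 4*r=l^2 + 4*l - r^2 - 4*r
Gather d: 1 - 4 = -3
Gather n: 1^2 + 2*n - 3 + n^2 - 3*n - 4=n^2 - n - 6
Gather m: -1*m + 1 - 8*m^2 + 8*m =-8*m^2 + 7*m + 1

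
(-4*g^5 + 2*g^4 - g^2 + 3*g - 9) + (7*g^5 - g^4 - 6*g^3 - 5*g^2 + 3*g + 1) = 3*g^5 + g^4 - 6*g^3 - 6*g^2 + 6*g - 8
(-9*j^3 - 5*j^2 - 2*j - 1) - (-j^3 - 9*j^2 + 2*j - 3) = -8*j^3 + 4*j^2 - 4*j + 2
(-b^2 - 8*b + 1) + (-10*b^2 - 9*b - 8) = -11*b^2 - 17*b - 7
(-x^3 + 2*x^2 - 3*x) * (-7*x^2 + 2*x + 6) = 7*x^5 - 16*x^4 + 19*x^3 + 6*x^2 - 18*x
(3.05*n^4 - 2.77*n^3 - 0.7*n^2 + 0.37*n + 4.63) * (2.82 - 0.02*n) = -0.061*n^5 + 8.6564*n^4 - 7.7974*n^3 - 1.9814*n^2 + 0.9508*n + 13.0566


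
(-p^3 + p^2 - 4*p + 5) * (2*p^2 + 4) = -2*p^5 + 2*p^4 - 12*p^3 + 14*p^2 - 16*p + 20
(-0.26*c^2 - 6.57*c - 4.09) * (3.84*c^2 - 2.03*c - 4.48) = -0.9984*c^4 - 24.701*c^3 - 1.2037*c^2 + 37.7363*c + 18.3232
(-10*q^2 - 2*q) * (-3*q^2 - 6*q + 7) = 30*q^4 + 66*q^3 - 58*q^2 - 14*q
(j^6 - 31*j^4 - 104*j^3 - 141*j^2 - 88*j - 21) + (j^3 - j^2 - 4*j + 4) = j^6 - 31*j^4 - 103*j^3 - 142*j^2 - 92*j - 17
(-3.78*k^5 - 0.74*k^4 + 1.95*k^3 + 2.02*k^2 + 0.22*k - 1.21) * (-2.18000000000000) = 8.2404*k^5 + 1.6132*k^4 - 4.251*k^3 - 4.4036*k^2 - 0.4796*k + 2.6378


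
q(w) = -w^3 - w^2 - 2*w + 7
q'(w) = -3*w^2 - 2*w - 2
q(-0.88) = 8.67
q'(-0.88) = -2.56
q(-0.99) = 8.97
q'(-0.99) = -2.96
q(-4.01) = 63.42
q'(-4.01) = -42.22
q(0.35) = 6.13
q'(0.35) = -3.07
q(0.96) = 3.27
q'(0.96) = -6.68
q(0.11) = 6.77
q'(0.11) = -2.26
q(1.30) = 0.51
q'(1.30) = -9.67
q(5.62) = -213.33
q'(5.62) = -107.99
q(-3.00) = 31.00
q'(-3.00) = -23.00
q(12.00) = -1889.00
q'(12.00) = -458.00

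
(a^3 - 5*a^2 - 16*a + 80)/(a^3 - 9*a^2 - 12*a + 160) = (a - 4)/(a - 8)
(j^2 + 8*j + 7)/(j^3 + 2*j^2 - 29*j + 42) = (j + 1)/(j^2 - 5*j + 6)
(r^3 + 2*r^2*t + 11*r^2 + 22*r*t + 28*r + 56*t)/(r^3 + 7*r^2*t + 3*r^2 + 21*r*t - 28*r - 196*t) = (r^2 + 2*r*t + 4*r + 8*t)/(r^2 + 7*r*t - 4*r - 28*t)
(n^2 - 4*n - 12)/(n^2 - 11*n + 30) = (n + 2)/(n - 5)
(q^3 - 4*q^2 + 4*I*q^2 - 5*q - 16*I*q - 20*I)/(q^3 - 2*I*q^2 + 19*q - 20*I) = (q^2 - 4*q - 5)/(q^2 - 6*I*q - 5)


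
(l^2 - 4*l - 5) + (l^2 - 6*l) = 2*l^2 - 10*l - 5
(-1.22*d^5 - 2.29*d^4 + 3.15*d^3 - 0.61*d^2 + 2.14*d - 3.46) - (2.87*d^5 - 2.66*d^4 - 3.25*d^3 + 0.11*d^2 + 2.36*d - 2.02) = -4.09*d^5 + 0.37*d^4 + 6.4*d^3 - 0.72*d^2 - 0.22*d - 1.44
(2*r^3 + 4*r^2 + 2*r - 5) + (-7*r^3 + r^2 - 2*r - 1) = -5*r^3 + 5*r^2 - 6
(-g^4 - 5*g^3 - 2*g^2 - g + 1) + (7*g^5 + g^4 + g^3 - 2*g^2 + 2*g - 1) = 7*g^5 - 4*g^3 - 4*g^2 + g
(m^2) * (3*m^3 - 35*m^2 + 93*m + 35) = 3*m^5 - 35*m^4 + 93*m^3 + 35*m^2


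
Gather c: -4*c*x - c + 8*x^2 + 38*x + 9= c*(-4*x - 1) + 8*x^2 + 38*x + 9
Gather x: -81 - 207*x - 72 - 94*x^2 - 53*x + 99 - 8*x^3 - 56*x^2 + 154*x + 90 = -8*x^3 - 150*x^2 - 106*x + 36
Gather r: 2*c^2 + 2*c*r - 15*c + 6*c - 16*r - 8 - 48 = 2*c^2 - 9*c + r*(2*c - 16) - 56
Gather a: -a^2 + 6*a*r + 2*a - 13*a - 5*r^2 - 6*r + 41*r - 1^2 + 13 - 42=-a^2 + a*(6*r - 11) - 5*r^2 + 35*r - 30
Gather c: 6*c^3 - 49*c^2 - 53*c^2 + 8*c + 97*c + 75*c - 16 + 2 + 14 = 6*c^3 - 102*c^2 + 180*c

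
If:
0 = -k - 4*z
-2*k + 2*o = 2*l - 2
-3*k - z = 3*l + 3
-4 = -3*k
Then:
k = 4/3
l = -20/9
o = -17/9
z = -1/3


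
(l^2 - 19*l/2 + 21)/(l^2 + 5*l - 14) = (l^2 - 19*l/2 + 21)/(l^2 + 5*l - 14)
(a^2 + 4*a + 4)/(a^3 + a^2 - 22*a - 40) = (a + 2)/(a^2 - a - 20)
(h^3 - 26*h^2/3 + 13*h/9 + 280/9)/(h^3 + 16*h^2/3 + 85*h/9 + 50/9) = (3*h^2 - 31*h + 56)/(3*h^2 + 11*h + 10)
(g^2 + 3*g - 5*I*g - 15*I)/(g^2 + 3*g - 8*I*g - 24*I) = (g - 5*I)/(g - 8*I)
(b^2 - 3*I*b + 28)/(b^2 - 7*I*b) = (b + 4*I)/b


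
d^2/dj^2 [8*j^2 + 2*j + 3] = 16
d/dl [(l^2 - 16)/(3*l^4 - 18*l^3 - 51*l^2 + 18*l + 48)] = 2*(l*(l^4 - 6*l^3 - 17*l^2 + 6*l + 16) - (l^2 - 16)*(2*l^3 - 9*l^2 - 17*l + 3))/(3*(l^4 - 6*l^3 - 17*l^2 + 6*l + 16)^2)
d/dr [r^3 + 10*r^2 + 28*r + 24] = 3*r^2 + 20*r + 28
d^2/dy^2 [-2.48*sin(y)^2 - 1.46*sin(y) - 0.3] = 1.46*sin(y) - 4.96*cos(2*y)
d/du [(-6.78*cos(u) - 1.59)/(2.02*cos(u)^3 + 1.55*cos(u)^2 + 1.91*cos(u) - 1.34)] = -(27.3912*cos(u)^3 + 20.1444*cos(u)^2 + 4.92899999999999*cos(u) + 12.1221)*sin(u)/(2.02*cos(u)^3 + 1.55*cos(u)^2 + 1.91*cos(u) - 1.34)^2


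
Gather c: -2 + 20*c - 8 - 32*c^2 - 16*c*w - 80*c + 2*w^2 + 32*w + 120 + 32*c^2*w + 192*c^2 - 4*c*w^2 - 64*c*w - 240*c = c^2*(32*w + 160) + c*(-4*w^2 - 80*w - 300) + 2*w^2 + 32*w + 110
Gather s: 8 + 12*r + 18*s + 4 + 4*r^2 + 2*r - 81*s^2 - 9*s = 4*r^2 + 14*r - 81*s^2 + 9*s + 12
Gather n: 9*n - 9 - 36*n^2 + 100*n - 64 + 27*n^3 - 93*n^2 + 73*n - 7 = 27*n^3 - 129*n^2 + 182*n - 80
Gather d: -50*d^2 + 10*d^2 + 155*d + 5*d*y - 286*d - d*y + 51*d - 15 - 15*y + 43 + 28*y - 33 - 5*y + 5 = -40*d^2 + d*(4*y - 80) + 8*y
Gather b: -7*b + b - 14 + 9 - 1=-6*b - 6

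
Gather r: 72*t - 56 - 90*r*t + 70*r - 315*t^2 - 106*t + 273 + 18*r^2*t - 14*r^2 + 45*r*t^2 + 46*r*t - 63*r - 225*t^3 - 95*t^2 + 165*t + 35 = r^2*(18*t - 14) + r*(45*t^2 - 44*t + 7) - 225*t^3 - 410*t^2 + 131*t + 252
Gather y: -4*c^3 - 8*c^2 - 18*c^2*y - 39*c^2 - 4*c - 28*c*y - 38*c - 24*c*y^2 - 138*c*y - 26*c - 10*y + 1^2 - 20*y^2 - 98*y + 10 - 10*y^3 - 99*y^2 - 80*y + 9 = -4*c^3 - 47*c^2 - 68*c - 10*y^3 + y^2*(-24*c - 119) + y*(-18*c^2 - 166*c - 188) + 20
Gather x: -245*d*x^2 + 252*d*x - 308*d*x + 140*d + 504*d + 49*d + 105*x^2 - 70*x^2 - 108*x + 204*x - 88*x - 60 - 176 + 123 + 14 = 693*d + x^2*(35 - 245*d) + x*(8 - 56*d) - 99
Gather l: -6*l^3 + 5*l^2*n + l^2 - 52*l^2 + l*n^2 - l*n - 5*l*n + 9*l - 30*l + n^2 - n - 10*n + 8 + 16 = -6*l^3 + l^2*(5*n - 51) + l*(n^2 - 6*n - 21) + n^2 - 11*n + 24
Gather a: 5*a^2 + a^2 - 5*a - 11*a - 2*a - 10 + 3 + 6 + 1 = 6*a^2 - 18*a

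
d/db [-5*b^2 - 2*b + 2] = -10*b - 2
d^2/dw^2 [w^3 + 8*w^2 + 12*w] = 6*w + 16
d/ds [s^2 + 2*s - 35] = 2*s + 2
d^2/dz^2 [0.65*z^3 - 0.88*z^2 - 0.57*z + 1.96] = 3.9*z - 1.76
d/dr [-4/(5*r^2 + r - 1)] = 4*(10*r + 1)/(5*r^2 + r - 1)^2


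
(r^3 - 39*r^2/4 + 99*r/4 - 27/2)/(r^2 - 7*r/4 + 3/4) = (r^2 - 9*r + 18)/(r - 1)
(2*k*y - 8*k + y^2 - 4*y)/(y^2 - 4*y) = (2*k + y)/y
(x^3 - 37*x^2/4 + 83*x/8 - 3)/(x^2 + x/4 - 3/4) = (x^2 - 17*x/2 + 4)/(x + 1)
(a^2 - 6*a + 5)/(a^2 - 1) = (a - 5)/(a + 1)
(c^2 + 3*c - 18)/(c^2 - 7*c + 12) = (c + 6)/(c - 4)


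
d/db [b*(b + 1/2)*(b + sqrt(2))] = 3*b^2 + b + 2*sqrt(2)*b + sqrt(2)/2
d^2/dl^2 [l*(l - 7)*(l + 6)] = 6*l - 2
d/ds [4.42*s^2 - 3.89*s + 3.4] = 8.84*s - 3.89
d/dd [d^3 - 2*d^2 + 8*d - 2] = 3*d^2 - 4*d + 8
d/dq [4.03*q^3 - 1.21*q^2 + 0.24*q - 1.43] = 12.09*q^2 - 2.42*q + 0.24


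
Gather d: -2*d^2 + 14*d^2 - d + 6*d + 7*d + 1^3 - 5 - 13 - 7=12*d^2 + 12*d - 24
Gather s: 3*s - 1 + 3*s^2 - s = 3*s^2 + 2*s - 1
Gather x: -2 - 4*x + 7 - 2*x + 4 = 9 - 6*x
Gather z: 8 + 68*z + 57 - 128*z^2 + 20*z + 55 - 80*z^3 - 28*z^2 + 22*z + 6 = -80*z^3 - 156*z^2 + 110*z + 126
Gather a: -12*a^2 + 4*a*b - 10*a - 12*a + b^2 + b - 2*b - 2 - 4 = -12*a^2 + a*(4*b - 22) + b^2 - b - 6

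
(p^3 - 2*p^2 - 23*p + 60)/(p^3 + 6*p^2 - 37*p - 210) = (p^2 - 7*p + 12)/(p^2 + p - 42)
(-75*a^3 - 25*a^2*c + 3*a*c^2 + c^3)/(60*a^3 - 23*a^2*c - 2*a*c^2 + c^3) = (-15*a^2 - 2*a*c + c^2)/(12*a^2 - 7*a*c + c^2)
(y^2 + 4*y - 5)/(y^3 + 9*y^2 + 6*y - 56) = (y^2 + 4*y - 5)/(y^3 + 9*y^2 + 6*y - 56)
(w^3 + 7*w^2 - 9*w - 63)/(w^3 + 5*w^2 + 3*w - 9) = (w^2 + 4*w - 21)/(w^2 + 2*w - 3)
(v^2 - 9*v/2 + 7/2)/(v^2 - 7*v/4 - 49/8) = 4*(v - 1)/(4*v + 7)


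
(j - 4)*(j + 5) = j^2 + j - 20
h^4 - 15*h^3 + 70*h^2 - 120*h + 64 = (h - 8)*(h - 4)*(h - 2)*(h - 1)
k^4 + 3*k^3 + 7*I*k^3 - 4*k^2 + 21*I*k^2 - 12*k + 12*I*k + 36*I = (k + 3)*(k - I)*(k + 2*I)*(k + 6*I)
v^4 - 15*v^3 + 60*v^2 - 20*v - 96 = (v - 8)*(v - 6)*(v - 2)*(v + 1)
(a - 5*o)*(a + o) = a^2 - 4*a*o - 5*o^2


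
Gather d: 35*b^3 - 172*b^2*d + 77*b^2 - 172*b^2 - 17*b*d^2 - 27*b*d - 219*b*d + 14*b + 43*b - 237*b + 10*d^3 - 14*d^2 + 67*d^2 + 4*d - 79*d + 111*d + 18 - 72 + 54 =35*b^3 - 95*b^2 - 180*b + 10*d^3 + d^2*(53 - 17*b) + d*(-172*b^2 - 246*b + 36)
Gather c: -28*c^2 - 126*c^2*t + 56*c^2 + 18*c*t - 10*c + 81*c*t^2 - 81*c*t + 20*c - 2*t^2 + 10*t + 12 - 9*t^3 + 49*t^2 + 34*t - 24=c^2*(28 - 126*t) + c*(81*t^2 - 63*t + 10) - 9*t^3 + 47*t^2 + 44*t - 12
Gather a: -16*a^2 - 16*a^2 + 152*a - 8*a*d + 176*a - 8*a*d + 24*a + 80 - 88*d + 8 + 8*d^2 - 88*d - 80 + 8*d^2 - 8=-32*a^2 + a*(352 - 16*d) + 16*d^2 - 176*d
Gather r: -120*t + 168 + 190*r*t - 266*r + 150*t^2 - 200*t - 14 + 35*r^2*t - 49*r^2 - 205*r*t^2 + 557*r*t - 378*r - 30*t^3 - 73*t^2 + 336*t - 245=r^2*(35*t - 49) + r*(-205*t^2 + 747*t - 644) - 30*t^3 + 77*t^2 + 16*t - 91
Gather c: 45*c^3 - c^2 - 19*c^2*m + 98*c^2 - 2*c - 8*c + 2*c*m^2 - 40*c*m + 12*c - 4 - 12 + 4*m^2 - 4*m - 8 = 45*c^3 + c^2*(97 - 19*m) + c*(2*m^2 - 40*m + 2) + 4*m^2 - 4*m - 24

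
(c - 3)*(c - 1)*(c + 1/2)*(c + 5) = c^4 + 3*c^3/2 - 33*c^2/2 + 13*c/2 + 15/2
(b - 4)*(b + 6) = b^2 + 2*b - 24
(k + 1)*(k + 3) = k^2 + 4*k + 3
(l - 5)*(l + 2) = l^2 - 3*l - 10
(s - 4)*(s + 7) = s^2 + 3*s - 28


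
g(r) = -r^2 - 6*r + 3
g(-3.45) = 11.80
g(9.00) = -132.00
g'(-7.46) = 8.92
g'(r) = -2*r - 6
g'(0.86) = -7.72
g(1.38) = -7.18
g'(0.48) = -6.96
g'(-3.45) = 0.90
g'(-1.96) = -2.08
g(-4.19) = 10.58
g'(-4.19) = 2.38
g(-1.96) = 10.92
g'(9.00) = -24.00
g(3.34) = -28.20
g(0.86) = -2.90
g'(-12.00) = 18.00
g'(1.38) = -8.76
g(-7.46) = -7.89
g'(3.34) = -12.68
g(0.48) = -0.11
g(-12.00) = -69.00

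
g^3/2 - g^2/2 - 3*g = g*(g/2 + 1)*(g - 3)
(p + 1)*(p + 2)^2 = p^3 + 5*p^2 + 8*p + 4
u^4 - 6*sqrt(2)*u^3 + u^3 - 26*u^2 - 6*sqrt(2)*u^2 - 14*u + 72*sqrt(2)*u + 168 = (u - 3)*(u + 4)*(u - 7*sqrt(2))*(u + sqrt(2))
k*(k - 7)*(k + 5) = k^3 - 2*k^2 - 35*k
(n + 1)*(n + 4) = n^2 + 5*n + 4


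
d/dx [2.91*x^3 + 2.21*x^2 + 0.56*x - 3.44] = 8.73*x^2 + 4.42*x + 0.56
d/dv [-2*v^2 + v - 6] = 1 - 4*v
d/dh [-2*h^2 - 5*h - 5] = -4*h - 5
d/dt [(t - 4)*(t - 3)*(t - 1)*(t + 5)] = 4*t^3 - 9*t^2 - 42*t + 83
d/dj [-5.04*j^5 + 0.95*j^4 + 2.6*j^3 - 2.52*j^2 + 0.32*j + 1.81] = -25.2*j^4 + 3.8*j^3 + 7.8*j^2 - 5.04*j + 0.32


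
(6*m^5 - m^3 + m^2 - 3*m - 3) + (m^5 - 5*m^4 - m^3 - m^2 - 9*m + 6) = 7*m^5 - 5*m^4 - 2*m^3 - 12*m + 3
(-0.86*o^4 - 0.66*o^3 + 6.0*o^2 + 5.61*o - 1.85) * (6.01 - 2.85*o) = 2.451*o^5 - 3.2876*o^4 - 21.0666*o^3 + 20.0715*o^2 + 38.9886*o - 11.1185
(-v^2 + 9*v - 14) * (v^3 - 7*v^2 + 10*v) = -v^5 + 16*v^4 - 87*v^3 + 188*v^2 - 140*v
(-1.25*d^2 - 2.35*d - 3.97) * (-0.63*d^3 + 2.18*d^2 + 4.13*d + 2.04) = 0.7875*d^5 - 1.2445*d^4 - 7.7844*d^3 - 20.9101*d^2 - 21.1901*d - 8.0988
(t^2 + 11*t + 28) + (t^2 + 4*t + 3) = 2*t^2 + 15*t + 31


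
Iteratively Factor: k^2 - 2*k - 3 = (k + 1)*(k - 3)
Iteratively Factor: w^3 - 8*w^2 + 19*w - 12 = (w - 1)*(w^2 - 7*w + 12) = (w - 4)*(w - 1)*(w - 3)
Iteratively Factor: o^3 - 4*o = (o + 2)*(o^2 - 2*o) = o*(o + 2)*(o - 2)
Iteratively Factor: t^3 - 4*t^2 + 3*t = (t)*(t^2 - 4*t + 3) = t*(t - 3)*(t - 1)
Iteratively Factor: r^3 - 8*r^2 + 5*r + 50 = (r - 5)*(r^2 - 3*r - 10) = (r - 5)^2*(r + 2)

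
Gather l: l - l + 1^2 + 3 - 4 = 0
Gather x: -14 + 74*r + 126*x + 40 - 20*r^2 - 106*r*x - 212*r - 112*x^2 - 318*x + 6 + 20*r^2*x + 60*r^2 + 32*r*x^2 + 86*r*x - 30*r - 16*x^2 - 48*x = 40*r^2 - 168*r + x^2*(32*r - 128) + x*(20*r^2 - 20*r - 240) + 32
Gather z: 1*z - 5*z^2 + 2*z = -5*z^2 + 3*z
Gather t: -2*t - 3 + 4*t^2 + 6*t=4*t^2 + 4*t - 3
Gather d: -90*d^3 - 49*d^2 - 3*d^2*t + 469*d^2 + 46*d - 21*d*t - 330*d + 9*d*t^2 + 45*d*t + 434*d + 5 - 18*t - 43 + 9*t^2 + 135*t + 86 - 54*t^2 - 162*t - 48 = -90*d^3 + d^2*(420 - 3*t) + d*(9*t^2 + 24*t + 150) - 45*t^2 - 45*t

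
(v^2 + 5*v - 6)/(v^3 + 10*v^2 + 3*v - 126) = (v - 1)/(v^2 + 4*v - 21)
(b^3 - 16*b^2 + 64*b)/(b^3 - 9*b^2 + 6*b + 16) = b*(b - 8)/(b^2 - b - 2)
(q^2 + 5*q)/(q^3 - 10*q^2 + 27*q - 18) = q*(q + 5)/(q^3 - 10*q^2 + 27*q - 18)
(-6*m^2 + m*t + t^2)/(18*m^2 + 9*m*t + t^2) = (-2*m + t)/(6*m + t)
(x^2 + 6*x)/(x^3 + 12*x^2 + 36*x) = 1/(x + 6)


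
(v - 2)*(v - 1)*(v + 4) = v^3 + v^2 - 10*v + 8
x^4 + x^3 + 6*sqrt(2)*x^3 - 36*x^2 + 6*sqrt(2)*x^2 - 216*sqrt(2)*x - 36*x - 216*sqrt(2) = (x - 6)*(x + 1)*(x + 6)*(x + 6*sqrt(2))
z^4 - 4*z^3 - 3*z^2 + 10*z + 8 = (z - 4)*(z - 2)*(z + 1)^2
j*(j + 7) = j^2 + 7*j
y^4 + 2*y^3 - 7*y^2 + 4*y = y*(y - 1)^2*(y + 4)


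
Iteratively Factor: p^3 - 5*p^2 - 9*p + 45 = (p - 5)*(p^2 - 9) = (p - 5)*(p - 3)*(p + 3)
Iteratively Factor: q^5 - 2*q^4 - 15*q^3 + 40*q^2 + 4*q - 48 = (q - 3)*(q^4 + q^3 - 12*q^2 + 4*q + 16) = (q - 3)*(q - 2)*(q^3 + 3*q^2 - 6*q - 8) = (q - 3)*(q - 2)*(q + 1)*(q^2 + 2*q - 8) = (q - 3)*(q - 2)*(q + 1)*(q + 4)*(q - 2)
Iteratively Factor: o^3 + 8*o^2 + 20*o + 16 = (o + 2)*(o^2 + 6*o + 8) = (o + 2)^2*(o + 4)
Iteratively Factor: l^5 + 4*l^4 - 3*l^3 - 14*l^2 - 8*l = (l - 2)*(l^4 + 6*l^3 + 9*l^2 + 4*l) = l*(l - 2)*(l^3 + 6*l^2 + 9*l + 4) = l*(l - 2)*(l + 1)*(l^2 + 5*l + 4) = l*(l - 2)*(l + 1)*(l + 4)*(l + 1)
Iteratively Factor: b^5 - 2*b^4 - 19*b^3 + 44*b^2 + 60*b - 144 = (b - 2)*(b^4 - 19*b^2 + 6*b + 72) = (b - 3)*(b - 2)*(b^3 + 3*b^2 - 10*b - 24) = (b - 3)*(b - 2)*(b + 2)*(b^2 + b - 12) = (b - 3)^2*(b - 2)*(b + 2)*(b + 4)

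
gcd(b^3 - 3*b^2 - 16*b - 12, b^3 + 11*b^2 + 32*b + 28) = b + 2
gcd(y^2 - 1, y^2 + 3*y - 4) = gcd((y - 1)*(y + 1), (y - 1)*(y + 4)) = y - 1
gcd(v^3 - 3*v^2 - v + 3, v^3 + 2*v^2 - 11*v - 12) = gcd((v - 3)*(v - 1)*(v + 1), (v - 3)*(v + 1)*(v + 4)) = v^2 - 2*v - 3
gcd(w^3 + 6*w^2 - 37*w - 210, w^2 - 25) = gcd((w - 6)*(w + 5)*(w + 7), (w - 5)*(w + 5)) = w + 5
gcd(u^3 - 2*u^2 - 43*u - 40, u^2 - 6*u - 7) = u + 1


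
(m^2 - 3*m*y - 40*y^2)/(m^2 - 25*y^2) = (-m + 8*y)/(-m + 5*y)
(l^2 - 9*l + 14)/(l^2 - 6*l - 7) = (l - 2)/(l + 1)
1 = 1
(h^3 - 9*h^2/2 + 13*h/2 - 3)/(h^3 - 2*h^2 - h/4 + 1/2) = 2*(2*h^2 - 5*h + 3)/(4*h^2 - 1)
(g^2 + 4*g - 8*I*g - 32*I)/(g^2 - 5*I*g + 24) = (g + 4)/(g + 3*I)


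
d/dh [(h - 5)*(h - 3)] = 2*h - 8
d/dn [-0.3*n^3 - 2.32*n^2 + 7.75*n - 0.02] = -0.9*n^2 - 4.64*n + 7.75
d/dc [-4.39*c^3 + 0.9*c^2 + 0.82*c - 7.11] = -13.17*c^2 + 1.8*c + 0.82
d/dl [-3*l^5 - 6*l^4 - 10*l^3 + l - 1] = -15*l^4 - 24*l^3 - 30*l^2 + 1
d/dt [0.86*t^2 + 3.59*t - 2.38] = 1.72*t + 3.59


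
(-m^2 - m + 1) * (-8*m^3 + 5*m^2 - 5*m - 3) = 8*m^5 + 3*m^4 - 8*m^3 + 13*m^2 - 2*m - 3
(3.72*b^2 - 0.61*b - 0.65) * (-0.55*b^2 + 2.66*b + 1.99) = -2.046*b^4 + 10.2307*b^3 + 6.1377*b^2 - 2.9429*b - 1.2935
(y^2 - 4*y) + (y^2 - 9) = 2*y^2 - 4*y - 9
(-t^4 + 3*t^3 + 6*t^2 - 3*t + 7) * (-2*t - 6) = 2*t^5 - 30*t^3 - 30*t^2 + 4*t - 42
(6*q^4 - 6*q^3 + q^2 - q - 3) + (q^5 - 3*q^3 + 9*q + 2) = q^5 + 6*q^4 - 9*q^3 + q^2 + 8*q - 1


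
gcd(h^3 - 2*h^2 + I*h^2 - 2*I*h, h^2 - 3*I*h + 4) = h + I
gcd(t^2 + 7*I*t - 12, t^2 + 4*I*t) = t + 4*I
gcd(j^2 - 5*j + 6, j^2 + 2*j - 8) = j - 2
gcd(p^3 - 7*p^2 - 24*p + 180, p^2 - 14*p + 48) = p - 6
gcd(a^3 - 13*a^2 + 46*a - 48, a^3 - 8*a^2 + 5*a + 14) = a - 2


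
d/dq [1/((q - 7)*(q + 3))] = 2*(2 - q)/(q^4 - 8*q^3 - 26*q^2 + 168*q + 441)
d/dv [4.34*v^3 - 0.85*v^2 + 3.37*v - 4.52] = 13.02*v^2 - 1.7*v + 3.37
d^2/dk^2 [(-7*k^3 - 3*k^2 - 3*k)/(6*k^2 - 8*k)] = -175/(27*k^3 - 108*k^2 + 144*k - 64)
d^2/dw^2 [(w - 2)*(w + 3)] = 2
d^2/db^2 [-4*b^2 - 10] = -8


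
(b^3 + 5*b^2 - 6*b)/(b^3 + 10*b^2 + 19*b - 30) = b/(b + 5)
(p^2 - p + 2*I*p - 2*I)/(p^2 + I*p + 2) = (p - 1)/(p - I)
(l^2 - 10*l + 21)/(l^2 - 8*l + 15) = (l - 7)/(l - 5)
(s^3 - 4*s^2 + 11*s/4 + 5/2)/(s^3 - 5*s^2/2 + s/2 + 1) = (s - 5/2)/(s - 1)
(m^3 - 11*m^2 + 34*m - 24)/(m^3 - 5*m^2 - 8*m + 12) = (m - 4)/(m + 2)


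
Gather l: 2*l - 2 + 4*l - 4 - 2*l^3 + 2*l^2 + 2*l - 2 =-2*l^3 + 2*l^2 + 8*l - 8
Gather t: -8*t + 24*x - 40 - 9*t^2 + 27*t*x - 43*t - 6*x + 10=-9*t^2 + t*(27*x - 51) + 18*x - 30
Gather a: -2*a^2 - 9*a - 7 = -2*a^2 - 9*a - 7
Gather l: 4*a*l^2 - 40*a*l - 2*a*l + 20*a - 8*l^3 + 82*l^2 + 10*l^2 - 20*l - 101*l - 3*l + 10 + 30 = 20*a - 8*l^3 + l^2*(4*a + 92) + l*(-42*a - 124) + 40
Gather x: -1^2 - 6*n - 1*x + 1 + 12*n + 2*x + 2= 6*n + x + 2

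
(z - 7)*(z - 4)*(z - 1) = z^3 - 12*z^2 + 39*z - 28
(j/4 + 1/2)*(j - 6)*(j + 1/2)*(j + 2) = j^4/4 - 3*j^3/8 - 21*j^2/4 - 17*j/2 - 3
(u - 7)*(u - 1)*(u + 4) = u^3 - 4*u^2 - 25*u + 28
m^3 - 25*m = m*(m - 5)*(m + 5)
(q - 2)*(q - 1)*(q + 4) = q^3 + q^2 - 10*q + 8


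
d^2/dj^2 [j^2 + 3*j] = 2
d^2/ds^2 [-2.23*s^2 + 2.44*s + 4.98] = -4.46000000000000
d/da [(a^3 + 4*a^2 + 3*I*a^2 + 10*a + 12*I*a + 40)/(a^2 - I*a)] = (a^4 - 2*I*a^3 - a^2*(7 + 16*I) - 80*a + 40*I)/(a^2*(a^2 - 2*I*a - 1))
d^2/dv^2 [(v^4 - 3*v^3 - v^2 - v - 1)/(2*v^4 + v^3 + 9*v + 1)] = 2*(-14*v^9 - 12*v^8 - 138*v^7 + 292*v^6 + 225*v^5 + 360*v^4 - 171*v^3 - 84*v^2 - 6*v - 73)/(8*v^12 + 12*v^11 + 6*v^10 + 109*v^9 + 120*v^8 + 39*v^7 + 489*v^6 + 351*v^5 + 60*v^4 + 732*v^3 + 243*v^2 + 27*v + 1)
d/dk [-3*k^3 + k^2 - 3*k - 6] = -9*k^2 + 2*k - 3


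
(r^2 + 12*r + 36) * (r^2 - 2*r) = r^4 + 10*r^3 + 12*r^2 - 72*r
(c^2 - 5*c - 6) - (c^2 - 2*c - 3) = -3*c - 3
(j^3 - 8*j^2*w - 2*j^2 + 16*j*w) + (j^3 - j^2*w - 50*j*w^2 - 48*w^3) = 2*j^3 - 9*j^2*w - 2*j^2 - 50*j*w^2 + 16*j*w - 48*w^3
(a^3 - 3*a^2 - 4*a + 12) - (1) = a^3 - 3*a^2 - 4*a + 11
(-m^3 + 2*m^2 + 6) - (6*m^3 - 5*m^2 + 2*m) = -7*m^3 + 7*m^2 - 2*m + 6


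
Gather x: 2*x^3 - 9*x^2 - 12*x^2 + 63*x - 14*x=2*x^3 - 21*x^2 + 49*x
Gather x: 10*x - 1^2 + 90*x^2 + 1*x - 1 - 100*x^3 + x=-100*x^3 + 90*x^2 + 12*x - 2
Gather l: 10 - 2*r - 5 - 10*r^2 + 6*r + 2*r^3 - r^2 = 2*r^3 - 11*r^2 + 4*r + 5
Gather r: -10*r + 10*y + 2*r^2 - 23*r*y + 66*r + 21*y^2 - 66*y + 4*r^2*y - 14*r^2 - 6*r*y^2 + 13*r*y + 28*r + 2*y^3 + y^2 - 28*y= r^2*(4*y - 12) + r*(-6*y^2 - 10*y + 84) + 2*y^3 + 22*y^2 - 84*y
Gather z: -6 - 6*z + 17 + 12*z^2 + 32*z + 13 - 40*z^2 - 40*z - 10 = -28*z^2 - 14*z + 14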